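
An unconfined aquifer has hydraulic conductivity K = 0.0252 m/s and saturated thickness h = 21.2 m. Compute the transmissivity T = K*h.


Transmissivity is defined as T = K * h.
T = 0.0252 * 21.2
  = 0.5342 m^2/s.

0.5342


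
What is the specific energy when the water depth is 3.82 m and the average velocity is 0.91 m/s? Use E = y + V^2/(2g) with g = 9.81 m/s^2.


Specific energy E = y + V^2/(2g).
Velocity head = V^2/(2g) = 0.91^2 / (2*9.81) = 0.8281 / 19.62 = 0.0422 m.
E = 3.82 + 0.0422 = 3.8622 m.

3.8622


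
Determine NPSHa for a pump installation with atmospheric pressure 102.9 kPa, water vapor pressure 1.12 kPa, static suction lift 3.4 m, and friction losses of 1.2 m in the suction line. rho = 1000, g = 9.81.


NPSHa = p_atm/(rho*g) - z_s - hf_s - p_vap/(rho*g).
p_atm/(rho*g) = 102.9*1000 / (1000*9.81) = 10.489 m.
p_vap/(rho*g) = 1.12*1000 / (1000*9.81) = 0.114 m.
NPSHa = 10.489 - 3.4 - 1.2 - 0.114
      = 5.78 m.

5.78


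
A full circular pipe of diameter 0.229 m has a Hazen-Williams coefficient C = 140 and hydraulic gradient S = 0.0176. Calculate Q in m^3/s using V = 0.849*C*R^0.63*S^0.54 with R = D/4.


For a full circular pipe, R = D/4 = 0.229/4 = 0.0573 m.
V = 0.849 * 140 * 0.0573^0.63 * 0.0176^0.54
  = 0.849 * 140 * 0.164968 * 0.11287
  = 2.2132 m/s.
Pipe area A = pi*D^2/4 = pi*0.229^2/4 = 0.0412 m^2.
Q = A * V = 0.0412 * 2.2132 = 0.0912 m^3/s.

0.0912


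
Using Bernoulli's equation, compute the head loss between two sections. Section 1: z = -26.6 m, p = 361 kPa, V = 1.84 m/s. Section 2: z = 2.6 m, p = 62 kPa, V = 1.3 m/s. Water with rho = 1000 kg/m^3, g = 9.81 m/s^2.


Total head at each section: H = z + p/(rho*g) + V^2/(2g).
H1 = -26.6 + 361*1000/(1000*9.81) + 1.84^2/(2*9.81)
   = -26.6 + 36.799 + 0.1726
   = 10.372 m.
H2 = 2.6 + 62*1000/(1000*9.81) + 1.3^2/(2*9.81)
   = 2.6 + 6.32 + 0.0861
   = 9.006 m.
h_L = H1 - H2 = 10.372 - 9.006 = 1.366 m.

1.366


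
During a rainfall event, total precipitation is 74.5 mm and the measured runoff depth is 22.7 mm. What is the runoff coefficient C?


The runoff coefficient C = runoff depth / rainfall depth.
C = 22.7 / 74.5
  = 0.3047.

0.3047


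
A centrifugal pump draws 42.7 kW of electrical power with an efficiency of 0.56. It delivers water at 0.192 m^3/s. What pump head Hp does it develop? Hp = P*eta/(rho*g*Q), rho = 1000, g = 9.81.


Pump head formula: Hp = P * eta / (rho * g * Q).
Numerator: P * eta = 42.7 * 1000 * 0.56 = 23912.0 W.
Denominator: rho * g * Q = 1000 * 9.81 * 0.192 = 1883.52.
Hp = 23912.0 / 1883.52 = 12.7 m.

12.7


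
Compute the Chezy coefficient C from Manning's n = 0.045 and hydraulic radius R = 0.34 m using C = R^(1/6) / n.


The Chezy coefficient relates to Manning's n through C = R^(1/6) / n.
R^(1/6) = 0.34^(1/6) = 0.835436.
C = 0.835436 / 0.045 = 18.57 m^(1/2)/s.

18.57


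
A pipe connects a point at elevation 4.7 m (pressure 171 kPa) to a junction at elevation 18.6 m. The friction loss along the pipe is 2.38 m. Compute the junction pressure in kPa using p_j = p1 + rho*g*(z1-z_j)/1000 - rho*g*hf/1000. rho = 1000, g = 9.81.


Junction pressure: p_j = p1 + rho*g*(z1 - z_j)/1000 - rho*g*hf/1000.
Elevation term = 1000*9.81*(4.7 - 18.6)/1000 = -136.359 kPa.
Friction term = 1000*9.81*2.38/1000 = 23.348 kPa.
p_j = 171 + -136.359 - 23.348 = 11.29 kPa.

11.29


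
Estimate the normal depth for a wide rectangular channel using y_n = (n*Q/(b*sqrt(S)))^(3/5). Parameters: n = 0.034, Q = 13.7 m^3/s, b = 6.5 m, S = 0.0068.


We use the wide-channel approximation y_n = (n*Q/(b*sqrt(S)))^(3/5).
sqrt(S) = sqrt(0.0068) = 0.082462.
Numerator: n*Q = 0.034 * 13.7 = 0.4658.
Denominator: b*sqrt(S) = 6.5 * 0.082462 = 0.536003.
arg = 0.869.
y_n = 0.869^(3/5) = 0.9192 m.

0.9192


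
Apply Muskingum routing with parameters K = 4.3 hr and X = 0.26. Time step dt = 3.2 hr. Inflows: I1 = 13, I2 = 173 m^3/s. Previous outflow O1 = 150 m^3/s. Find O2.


Muskingum coefficients:
denom = 2*K*(1-X) + dt = 2*4.3*(1-0.26) + 3.2 = 9.564.
C0 = (dt - 2*K*X)/denom = (3.2 - 2*4.3*0.26)/9.564 = 0.1008.
C1 = (dt + 2*K*X)/denom = (3.2 + 2*4.3*0.26)/9.564 = 0.5684.
C2 = (2*K*(1-X) - dt)/denom = 0.3308.
O2 = C0*I2 + C1*I1 + C2*O1
   = 0.1008*173 + 0.5684*13 + 0.3308*150
   = 74.45 m^3/s.

74.45


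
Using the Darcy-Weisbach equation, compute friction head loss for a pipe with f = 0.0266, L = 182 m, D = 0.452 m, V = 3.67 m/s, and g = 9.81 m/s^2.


Darcy-Weisbach equation: h_f = f * (L/D) * V^2/(2g).
f * L/D = 0.0266 * 182/0.452 = 10.7106.
V^2/(2g) = 3.67^2 / (2*9.81) = 13.4689 / 19.62 = 0.6865 m.
h_f = 10.7106 * 0.6865 = 7.353 m.

7.353


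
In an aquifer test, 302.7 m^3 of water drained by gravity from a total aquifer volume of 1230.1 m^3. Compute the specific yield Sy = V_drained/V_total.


Specific yield Sy = Volume drained / Total volume.
Sy = 302.7 / 1230.1
   = 0.2461.

0.2461


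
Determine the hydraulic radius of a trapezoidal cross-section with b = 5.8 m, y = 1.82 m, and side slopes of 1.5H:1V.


For a trapezoidal section with side slope z:
A = (b + z*y)*y = (5.8 + 1.5*1.82)*1.82 = 15.525 m^2.
P = b + 2*y*sqrt(1 + z^2) = 5.8 + 2*1.82*sqrt(1 + 1.5^2) = 12.362 m.
R = A/P = 15.525 / 12.362 = 1.2558 m.

1.2558


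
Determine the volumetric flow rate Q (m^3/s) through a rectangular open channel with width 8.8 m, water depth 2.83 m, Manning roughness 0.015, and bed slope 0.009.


For a rectangular channel, the cross-sectional area A = b * y = 8.8 * 2.83 = 24.9 m^2.
The wetted perimeter P = b + 2y = 8.8 + 2*2.83 = 14.46 m.
Hydraulic radius R = A/P = 24.9/14.46 = 1.7223 m.
Velocity V = (1/n)*R^(2/3)*S^(1/2) = (1/0.015)*1.7223^(2/3)*0.009^(1/2) = 9.0872 m/s.
Discharge Q = A * V = 24.9 * 9.0872 = 226.308 m^3/s.

226.308


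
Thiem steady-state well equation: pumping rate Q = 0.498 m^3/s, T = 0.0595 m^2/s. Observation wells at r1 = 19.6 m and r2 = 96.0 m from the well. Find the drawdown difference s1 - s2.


Thiem equation: s1 - s2 = Q/(2*pi*T) * ln(r2/r1).
ln(r2/r1) = ln(96.0/19.6) = 1.5888.
Q/(2*pi*T) = 0.498 / (2*pi*0.0595) = 0.498 / 0.3738 = 1.3321.
s1 - s2 = 1.3321 * 1.5888 = 2.1164 m.

2.1164


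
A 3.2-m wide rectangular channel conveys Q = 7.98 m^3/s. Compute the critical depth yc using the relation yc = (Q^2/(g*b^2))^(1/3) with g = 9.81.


Using yc = (Q^2 / (g * b^2))^(1/3):
Q^2 = 7.98^2 = 63.68.
g * b^2 = 9.81 * 3.2^2 = 9.81 * 10.24 = 100.45.
Q^2 / (g*b^2) = 63.68 / 100.45 = 0.6339.
yc = 0.6339^(1/3) = 0.859 m.

0.859


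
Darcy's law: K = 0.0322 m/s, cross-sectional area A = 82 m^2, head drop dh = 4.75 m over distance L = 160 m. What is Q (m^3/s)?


Darcy's law: Q = K * A * i, where i = dh/L.
Hydraulic gradient i = 4.75 / 160 = 0.029687.
Q = 0.0322 * 82 * 0.029687
  = 0.0784 m^3/s.

0.0784


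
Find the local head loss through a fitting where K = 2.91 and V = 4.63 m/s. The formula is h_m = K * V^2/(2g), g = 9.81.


Minor loss formula: h_m = K * V^2/(2g).
V^2 = 4.63^2 = 21.4369.
V^2/(2g) = 21.4369 / 19.62 = 1.0926 m.
h_m = 2.91 * 1.0926 = 3.1795 m.

3.1795


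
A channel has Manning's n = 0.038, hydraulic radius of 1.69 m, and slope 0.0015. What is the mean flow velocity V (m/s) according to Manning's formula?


Manning's equation gives V = (1/n) * R^(2/3) * S^(1/2).
First, compute R^(2/3) = 1.69^(2/3) = 1.4188.
Next, S^(1/2) = 0.0015^(1/2) = 0.03873.
Then 1/n = 1/0.038 = 26.32.
V = 26.32 * 1.4188 * 0.03873 = 1.4461 m/s.

1.4461


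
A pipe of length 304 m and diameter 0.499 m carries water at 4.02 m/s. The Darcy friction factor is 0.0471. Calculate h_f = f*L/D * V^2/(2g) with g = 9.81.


Darcy-Weisbach equation: h_f = f * (L/D) * V^2/(2g).
f * L/D = 0.0471 * 304/0.499 = 28.6942.
V^2/(2g) = 4.02^2 / (2*9.81) = 16.1604 / 19.62 = 0.8237 m.
h_f = 28.6942 * 0.8237 = 23.635 m.

23.635


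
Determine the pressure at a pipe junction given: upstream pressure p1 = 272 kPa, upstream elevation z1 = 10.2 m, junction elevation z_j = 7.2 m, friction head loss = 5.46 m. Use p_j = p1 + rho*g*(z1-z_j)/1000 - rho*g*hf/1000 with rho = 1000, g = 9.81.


Junction pressure: p_j = p1 + rho*g*(z1 - z_j)/1000 - rho*g*hf/1000.
Elevation term = 1000*9.81*(10.2 - 7.2)/1000 = 29.43 kPa.
Friction term = 1000*9.81*5.46/1000 = 53.563 kPa.
p_j = 272 + 29.43 - 53.563 = 247.87 kPa.

247.87


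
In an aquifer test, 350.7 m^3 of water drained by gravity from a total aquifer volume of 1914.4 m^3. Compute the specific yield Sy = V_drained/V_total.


Specific yield Sy = Volume drained / Total volume.
Sy = 350.7 / 1914.4
   = 0.1832.

0.1832


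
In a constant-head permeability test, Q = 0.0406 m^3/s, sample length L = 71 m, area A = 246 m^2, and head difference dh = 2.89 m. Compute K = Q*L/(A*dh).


From K = Q*L / (A*dh):
Numerator: Q*L = 0.0406 * 71 = 2.8826.
Denominator: A*dh = 246 * 2.89 = 710.94.
K = 2.8826 / 710.94 = 0.004055 m/s.

0.004055


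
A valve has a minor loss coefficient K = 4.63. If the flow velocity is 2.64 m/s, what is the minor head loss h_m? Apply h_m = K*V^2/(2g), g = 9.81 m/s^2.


Minor loss formula: h_m = K * V^2/(2g).
V^2 = 2.64^2 = 6.9696.
V^2/(2g) = 6.9696 / 19.62 = 0.3552 m.
h_m = 4.63 * 0.3552 = 1.6447 m.

1.6447


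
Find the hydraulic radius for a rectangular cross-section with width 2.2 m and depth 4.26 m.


For a rectangular section:
Flow area A = b * y = 2.2 * 4.26 = 9.37 m^2.
Wetted perimeter P = b + 2y = 2.2 + 2*4.26 = 10.72 m.
Hydraulic radius R = A/P = 9.37 / 10.72 = 0.8743 m.

0.8743


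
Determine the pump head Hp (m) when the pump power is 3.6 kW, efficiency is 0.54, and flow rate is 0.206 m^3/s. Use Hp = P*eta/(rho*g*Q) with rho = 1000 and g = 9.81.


Pump head formula: Hp = P * eta / (rho * g * Q).
Numerator: P * eta = 3.6 * 1000 * 0.54 = 1944.0 W.
Denominator: rho * g * Q = 1000 * 9.81 * 0.206 = 2020.86.
Hp = 1944.0 / 2020.86 = 0.96 m.

0.96


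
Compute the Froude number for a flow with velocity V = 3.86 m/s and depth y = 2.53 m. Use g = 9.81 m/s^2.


The Froude number is defined as Fr = V / sqrt(g*y).
g*y = 9.81 * 2.53 = 24.8193.
sqrt(g*y) = sqrt(24.8193) = 4.9819.
Fr = 3.86 / 4.9819 = 0.7748.

0.7748


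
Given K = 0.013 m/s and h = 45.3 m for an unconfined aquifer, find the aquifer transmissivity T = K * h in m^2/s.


Transmissivity is defined as T = K * h.
T = 0.013 * 45.3
  = 0.5889 m^2/s.

0.5889


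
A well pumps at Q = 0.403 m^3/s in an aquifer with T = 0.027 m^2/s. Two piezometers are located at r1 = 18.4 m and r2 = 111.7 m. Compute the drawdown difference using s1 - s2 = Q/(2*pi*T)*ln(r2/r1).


Thiem equation: s1 - s2 = Q/(2*pi*T) * ln(r2/r1).
ln(r2/r1) = ln(111.7/18.4) = 1.8035.
Q/(2*pi*T) = 0.403 / (2*pi*0.027) = 0.403 / 0.1696 = 2.3755.
s1 - s2 = 2.3755 * 1.8035 = 4.2842 m.

4.2842


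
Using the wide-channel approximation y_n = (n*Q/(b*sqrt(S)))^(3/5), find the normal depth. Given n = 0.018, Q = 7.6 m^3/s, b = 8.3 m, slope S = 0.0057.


We use the wide-channel approximation y_n = (n*Q/(b*sqrt(S)))^(3/5).
sqrt(S) = sqrt(0.0057) = 0.075498.
Numerator: n*Q = 0.018 * 7.6 = 0.1368.
Denominator: b*sqrt(S) = 8.3 * 0.075498 = 0.626633.
arg = 0.2183.
y_n = 0.2183^(3/5) = 0.4013 m.

0.4013


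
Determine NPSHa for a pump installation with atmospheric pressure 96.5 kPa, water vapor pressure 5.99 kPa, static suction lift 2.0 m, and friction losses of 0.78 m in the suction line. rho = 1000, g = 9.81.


NPSHa = p_atm/(rho*g) - z_s - hf_s - p_vap/(rho*g).
p_atm/(rho*g) = 96.5*1000 / (1000*9.81) = 9.837 m.
p_vap/(rho*g) = 5.99*1000 / (1000*9.81) = 0.611 m.
NPSHa = 9.837 - 2.0 - 0.78 - 0.611
      = 6.45 m.

6.45


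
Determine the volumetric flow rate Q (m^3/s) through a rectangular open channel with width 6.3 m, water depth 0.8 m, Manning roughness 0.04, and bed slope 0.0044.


For a rectangular channel, the cross-sectional area A = b * y = 6.3 * 0.8 = 5.04 m^2.
The wetted perimeter P = b + 2y = 6.3 + 2*0.8 = 7.9 m.
Hydraulic radius R = A/P = 5.04/7.9 = 0.638 m.
Velocity V = (1/n)*R^(2/3)*S^(1/2) = (1/0.04)*0.638^(2/3)*0.0044^(1/2) = 1.229 m/s.
Discharge Q = A * V = 5.04 * 1.229 = 6.194 m^3/s.

6.194


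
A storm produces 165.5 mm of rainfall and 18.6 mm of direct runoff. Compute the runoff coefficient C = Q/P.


The runoff coefficient C = runoff depth / rainfall depth.
C = 18.6 / 165.5
  = 0.1124.

0.1124


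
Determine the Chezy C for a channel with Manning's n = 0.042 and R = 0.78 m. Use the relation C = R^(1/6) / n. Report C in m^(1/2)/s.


The Chezy coefficient relates to Manning's n through C = R^(1/6) / n.
R^(1/6) = 0.78^(1/6) = 0.959435.
C = 0.959435 / 0.042 = 22.84 m^(1/2)/s.

22.84


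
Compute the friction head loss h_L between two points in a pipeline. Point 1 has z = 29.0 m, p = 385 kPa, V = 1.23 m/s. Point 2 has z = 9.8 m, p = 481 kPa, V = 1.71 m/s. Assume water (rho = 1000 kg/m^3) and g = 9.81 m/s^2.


Total head at each section: H = z + p/(rho*g) + V^2/(2g).
H1 = 29.0 + 385*1000/(1000*9.81) + 1.23^2/(2*9.81)
   = 29.0 + 39.246 + 0.0771
   = 68.323 m.
H2 = 9.8 + 481*1000/(1000*9.81) + 1.71^2/(2*9.81)
   = 9.8 + 49.032 + 0.149
   = 58.981 m.
h_L = H1 - H2 = 68.323 - 58.981 = 9.342 m.

9.342


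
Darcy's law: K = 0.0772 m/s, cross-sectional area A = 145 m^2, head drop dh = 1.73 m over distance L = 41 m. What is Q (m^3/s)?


Darcy's law: Q = K * A * i, where i = dh/L.
Hydraulic gradient i = 1.73 / 41 = 0.042195.
Q = 0.0772 * 145 * 0.042195
  = 0.4723 m^3/s.

0.4723


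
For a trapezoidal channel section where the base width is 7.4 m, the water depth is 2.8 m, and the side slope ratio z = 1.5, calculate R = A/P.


For a trapezoidal section with side slope z:
A = (b + z*y)*y = (7.4 + 1.5*2.8)*2.8 = 32.48 m^2.
P = b + 2*y*sqrt(1 + z^2) = 7.4 + 2*2.8*sqrt(1 + 1.5^2) = 17.496 m.
R = A/P = 32.48 / 17.496 = 1.8565 m.

1.8565


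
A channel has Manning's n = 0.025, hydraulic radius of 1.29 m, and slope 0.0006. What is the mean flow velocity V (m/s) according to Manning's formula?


Manning's equation gives V = (1/n) * R^(2/3) * S^(1/2).
First, compute R^(2/3) = 1.29^(2/3) = 1.185.
Next, S^(1/2) = 0.0006^(1/2) = 0.024495.
Then 1/n = 1/0.025 = 40.0.
V = 40.0 * 1.185 * 0.024495 = 1.1611 m/s.

1.1611


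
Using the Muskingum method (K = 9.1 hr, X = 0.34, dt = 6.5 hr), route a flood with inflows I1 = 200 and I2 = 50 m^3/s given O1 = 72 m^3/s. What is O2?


Muskingum coefficients:
denom = 2*K*(1-X) + dt = 2*9.1*(1-0.34) + 6.5 = 18.512.
C0 = (dt - 2*K*X)/denom = (6.5 - 2*9.1*0.34)/18.512 = 0.0169.
C1 = (dt + 2*K*X)/denom = (6.5 + 2*9.1*0.34)/18.512 = 0.6854.
C2 = (2*K*(1-X) - dt)/denom = 0.2978.
O2 = C0*I2 + C1*I1 + C2*O1
   = 0.0169*50 + 0.6854*200 + 0.2978*72
   = 159.36 m^3/s.

159.36


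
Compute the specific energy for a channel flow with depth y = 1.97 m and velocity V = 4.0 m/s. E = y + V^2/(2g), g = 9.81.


Specific energy E = y + V^2/(2g).
Velocity head = V^2/(2g) = 4.0^2 / (2*9.81) = 16.0 / 19.62 = 0.8155 m.
E = 1.97 + 0.8155 = 2.7855 m.

2.7855


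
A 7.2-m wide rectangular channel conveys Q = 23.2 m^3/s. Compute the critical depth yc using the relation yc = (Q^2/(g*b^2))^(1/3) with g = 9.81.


Using yc = (Q^2 / (g * b^2))^(1/3):
Q^2 = 23.2^2 = 538.24.
g * b^2 = 9.81 * 7.2^2 = 9.81 * 51.84 = 508.55.
Q^2 / (g*b^2) = 538.24 / 508.55 = 1.0584.
yc = 1.0584^(1/3) = 1.0191 m.

1.0191


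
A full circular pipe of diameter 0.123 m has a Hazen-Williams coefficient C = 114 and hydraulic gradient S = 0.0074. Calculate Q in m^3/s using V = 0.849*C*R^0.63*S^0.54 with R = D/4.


For a full circular pipe, R = D/4 = 0.123/4 = 0.0307 m.
V = 0.849 * 114 * 0.0307^0.63 * 0.0074^0.54
  = 0.849 * 114 * 0.111517 * 0.070694
  = 0.763 m/s.
Pipe area A = pi*D^2/4 = pi*0.123^2/4 = 0.0119 m^2.
Q = A * V = 0.0119 * 0.763 = 0.0091 m^3/s.

0.0091


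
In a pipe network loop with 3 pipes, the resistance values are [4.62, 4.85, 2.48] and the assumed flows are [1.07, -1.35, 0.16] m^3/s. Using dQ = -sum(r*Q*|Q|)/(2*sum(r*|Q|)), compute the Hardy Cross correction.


Numerator terms (r*Q*|Q|): 4.62*1.07*|1.07| = 5.2894; 4.85*-1.35*|-1.35| = -8.8391; 2.48*0.16*|0.16| = 0.0635.
Sum of numerator = -3.4862.
Denominator terms (r*|Q|): 4.62*|1.07| = 4.9434; 4.85*|-1.35| = 6.5475; 2.48*|0.16| = 0.3968.
2 * sum of denominator = 2 * 11.8877 = 23.7754.
dQ = --3.4862 / 23.7754 = 0.1466 m^3/s.

0.1466


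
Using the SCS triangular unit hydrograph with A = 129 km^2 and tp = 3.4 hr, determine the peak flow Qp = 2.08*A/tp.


SCS formula: Qp = 2.08 * A / tp.
Qp = 2.08 * 129 / 3.4
   = 268.32 / 3.4
   = 78.92 m^3/s per cm.

78.92


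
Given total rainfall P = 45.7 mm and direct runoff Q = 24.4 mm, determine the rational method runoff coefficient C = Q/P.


The runoff coefficient C = runoff depth / rainfall depth.
C = 24.4 / 45.7
  = 0.5339.

0.5339


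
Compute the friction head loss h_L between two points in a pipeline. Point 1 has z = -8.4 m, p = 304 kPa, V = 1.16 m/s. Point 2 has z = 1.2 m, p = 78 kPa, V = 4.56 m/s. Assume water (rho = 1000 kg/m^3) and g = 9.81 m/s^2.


Total head at each section: H = z + p/(rho*g) + V^2/(2g).
H1 = -8.4 + 304*1000/(1000*9.81) + 1.16^2/(2*9.81)
   = -8.4 + 30.989 + 0.0686
   = 22.657 m.
H2 = 1.2 + 78*1000/(1000*9.81) + 4.56^2/(2*9.81)
   = 1.2 + 7.951 + 1.0598
   = 10.211 m.
h_L = H1 - H2 = 22.657 - 10.211 = 12.446 m.

12.446


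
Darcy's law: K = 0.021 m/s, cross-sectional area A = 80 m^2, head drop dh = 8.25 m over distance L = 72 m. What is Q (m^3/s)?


Darcy's law: Q = K * A * i, where i = dh/L.
Hydraulic gradient i = 8.25 / 72 = 0.114583.
Q = 0.021 * 80 * 0.114583
  = 0.1925 m^3/s.

0.1925


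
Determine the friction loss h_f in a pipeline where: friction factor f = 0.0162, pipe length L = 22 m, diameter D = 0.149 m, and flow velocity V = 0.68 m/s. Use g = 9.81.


Darcy-Weisbach equation: h_f = f * (L/D) * V^2/(2g).
f * L/D = 0.0162 * 22/0.149 = 2.3919.
V^2/(2g) = 0.68^2 / (2*9.81) = 0.4624 / 19.62 = 0.0236 m.
h_f = 2.3919 * 0.0236 = 0.056 m.

0.056


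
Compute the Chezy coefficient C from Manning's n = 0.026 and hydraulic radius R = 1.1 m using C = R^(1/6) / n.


The Chezy coefficient relates to Manning's n through C = R^(1/6) / n.
R^(1/6) = 1.1^(1/6) = 1.016012.
C = 1.016012 / 0.026 = 39.08 m^(1/2)/s.

39.08


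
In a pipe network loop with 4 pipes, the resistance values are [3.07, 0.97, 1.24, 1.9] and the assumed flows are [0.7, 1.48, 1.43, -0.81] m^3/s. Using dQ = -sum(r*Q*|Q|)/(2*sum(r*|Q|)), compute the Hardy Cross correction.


Numerator terms (r*Q*|Q|): 3.07*0.7*|0.7| = 1.5043; 0.97*1.48*|1.48| = 2.1247; 1.24*1.43*|1.43| = 2.5357; 1.9*-0.81*|-0.81| = -1.2466.
Sum of numerator = 4.9181.
Denominator terms (r*|Q|): 3.07*|0.7| = 2.149; 0.97*|1.48| = 1.4356; 1.24*|1.43| = 1.7732; 1.9*|-0.81| = 1.539.
2 * sum of denominator = 2 * 6.8968 = 13.7936.
dQ = -4.9181 / 13.7936 = -0.3565 m^3/s.

-0.3565


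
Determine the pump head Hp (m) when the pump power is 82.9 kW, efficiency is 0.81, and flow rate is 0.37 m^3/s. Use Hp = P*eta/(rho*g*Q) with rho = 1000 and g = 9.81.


Pump head formula: Hp = P * eta / (rho * g * Q).
Numerator: P * eta = 82.9 * 1000 * 0.81 = 67149.0 W.
Denominator: rho * g * Q = 1000 * 9.81 * 0.37 = 3629.7.
Hp = 67149.0 / 3629.7 = 18.5 m.

18.5


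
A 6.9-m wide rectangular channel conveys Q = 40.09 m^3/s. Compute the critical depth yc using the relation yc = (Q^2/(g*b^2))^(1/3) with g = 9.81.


Using yc = (Q^2 / (g * b^2))^(1/3):
Q^2 = 40.09^2 = 1607.21.
g * b^2 = 9.81 * 6.9^2 = 9.81 * 47.61 = 467.05.
Q^2 / (g*b^2) = 1607.21 / 467.05 = 3.4412.
yc = 3.4412^(1/3) = 1.5097 m.

1.5097


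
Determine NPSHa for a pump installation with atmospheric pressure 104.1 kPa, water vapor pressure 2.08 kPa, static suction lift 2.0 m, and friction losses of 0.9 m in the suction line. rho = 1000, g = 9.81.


NPSHa = p_atm/(rho*g) - z_s - hf_s - p_vap/(rho*g).
p_atm/(rho*g) = 104.1*1000 / (1000*9.81) = 10.612 m.
p_vap/(rho*g) = 2.08*1000 / (1000*9.81) = 0.212 m.
NPSHa = 10.612 - 2.0 - 0.9 - 0.212
      = 7.5 m.

7.5


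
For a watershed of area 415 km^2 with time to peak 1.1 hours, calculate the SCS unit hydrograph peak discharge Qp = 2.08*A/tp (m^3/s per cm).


SCS formula: Qp = 2.08 * A / tp.
Qp = 2.08 * 415 / 1.1
   = 863.2 / 1.1
   = 784.73 m^3/s per cm.

784.73


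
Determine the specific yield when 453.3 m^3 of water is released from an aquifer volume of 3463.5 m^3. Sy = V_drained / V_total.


Specific yield Sy = Volume drained / Total volume.
Sy = 453.3 / 3463.5
   = 0.1309.

0.1309


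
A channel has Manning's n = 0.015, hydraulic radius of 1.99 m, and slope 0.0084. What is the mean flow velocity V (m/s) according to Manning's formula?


Manning's equation gives V = (1/n) * R^(2/3) * S^(1/2).
First, compute R^(2/3) = 1.99^(2/3) = 1.5821.
Next, S^(1/2) = 0.0084^(1/2) = 0.091652.
Then 1/n = 1/0.015 = 66.67.
V = 66.67 * 1.5821 * 0.091652 = 9.6668 m/s.

9.6668


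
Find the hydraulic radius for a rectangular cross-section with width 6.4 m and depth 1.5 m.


For a rectangular section:
Flow area A = b * y = 6.4 * 1.5 = 9.6 m^2.
Wetted perimeter P = b + 2y = 6.4 + 2*1.5 = 9.4 m.
Hydraulic radius R = A/P = 9.6 / 9.4 = 1.0213 m.

1.0213


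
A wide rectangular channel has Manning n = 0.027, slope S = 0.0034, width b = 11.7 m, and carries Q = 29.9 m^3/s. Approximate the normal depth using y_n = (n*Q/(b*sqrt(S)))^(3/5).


We use the wide-channel approximation y_n = (n*Q/(b*sqrt(S)))^(3/5).
sqrt(S) = sqrt(0.0034) = 0.05831.
Numerator: n*Q = 0.027 * 29.9 = 0.8073.
Denominator: b*sqrt(S) = 11.7 * 0.05831 = 0.682227.
arg = 1.1833.
y_n = 1.1833^(3/5) = 1.1063 m.

1.1063


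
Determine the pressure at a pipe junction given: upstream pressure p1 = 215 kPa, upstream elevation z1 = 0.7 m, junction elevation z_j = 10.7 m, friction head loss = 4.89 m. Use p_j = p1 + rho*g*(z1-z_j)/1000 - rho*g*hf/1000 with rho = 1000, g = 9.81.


Junction pressure: p_j = p1 + rho*g*(z1 - z_j)/1000 - rho*g*hf/1000.
Elevation term = 1000*9.81*(0.7 - 10.7)/1000 = -98.1 kPa.
Friction term = 1000*9.81*4.89/1000 = 47.971 kPa.
p_j = 215 + -98.1 - 47.971 = 68.93 kPa.

68.93


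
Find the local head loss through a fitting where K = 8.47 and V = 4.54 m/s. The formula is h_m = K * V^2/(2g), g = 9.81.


Minor loss formula: h_m = K * V^2/(2g).
V^2 = 4.54^2 = 20.6116.
V^2/(2g) = 20.6116 / 19.62 = 1.0505 m.
h_m = 8.47 * 1.0505 = 8.8981 m.

8.8981


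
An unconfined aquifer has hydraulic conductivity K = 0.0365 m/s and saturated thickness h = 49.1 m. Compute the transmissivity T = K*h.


Transmissivity is defined as T = K * h.
T = 0.0365 * 49.1
  = 1.7921 m^2/s.

1.7921


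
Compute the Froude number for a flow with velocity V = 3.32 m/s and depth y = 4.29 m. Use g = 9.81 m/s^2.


The Froude number is defined as Fr = V / sqrt(g*y).
g*y = 9.81 * 4.29 = 42.0849.
sqrt(g*y) = sqrt(42.0849) = 6.4873.
Fr = 3.32 / 6.4873 = 0.5118.

0.5118


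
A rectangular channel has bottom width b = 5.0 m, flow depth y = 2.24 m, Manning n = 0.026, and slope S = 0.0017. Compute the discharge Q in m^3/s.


For a rectangular channel, the cross-sectional area A = b * y = 5.0 * 2.24 = 11.2 m^2.
The wetted perimeter P = b + 2y = 5.0 + 2*2.24 = 9.48 m.
Hydraulic radius R = A/P = 11.2/9.48 = 1.1814 m.
Velocity V = (1/n)*R^(2/3)*S^(1/2) = (1/0.026)*1.1814^(2/3)*0.0017^(1/2) = 1.7722 m/s.
Discharge Q = A * V = 11.2 * 1.7722 = 19.849 m^3/s.

19.849


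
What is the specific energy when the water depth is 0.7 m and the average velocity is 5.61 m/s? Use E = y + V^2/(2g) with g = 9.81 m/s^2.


Specific energy E = y + V^2/(2g).
Velocity head = V^2/(2g) = 5.61^2 / (2*9.81) = 31.4721 / 19.62 = 1.6041 m.
E = 0.7 + 1.6041 = 2.3041 m.

2.3041


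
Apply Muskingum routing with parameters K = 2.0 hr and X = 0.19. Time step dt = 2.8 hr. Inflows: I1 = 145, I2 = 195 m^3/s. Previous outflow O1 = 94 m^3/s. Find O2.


Muskingum coefficients:
denom = 2*K*(1-X) + dt = 2*2.0*(1-0.19) + 2.8 = 6.04.
C0 = (dt - 2*K*X)/denom = (2.8 - 2*2.0*0.19)/6.04 = 0.3377.
C1 = (dt + 2*K*X)/denom = (2.8 + 2*2.0*0.19)/6.04 = 0.5894.
C2 = (2*K*(1-X) - dt)/denom = 0.0728.
O2 = C0*I2 + C1*I1 + C2*O1
   = 0.3377*195 + 0.5894*145 + 0.0728*94
   = 158.17 m^3/s.

158.17


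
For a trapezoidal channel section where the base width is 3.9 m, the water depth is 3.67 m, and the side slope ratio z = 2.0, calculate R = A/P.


For a trapezoidal section with side slope z:
A = (b + z*y)*y = (3.9 + 2.0*3.67)*3.67 = 41.251 m^2.
P = b + 2*y*sqrt(1 + z^2) = 3.9 + 2*3.67*sqrt(1 + 2.0^2) = 20.313 m.
R = A/P = 41.251 / 20.313 = 2.0308 m.

2.0308


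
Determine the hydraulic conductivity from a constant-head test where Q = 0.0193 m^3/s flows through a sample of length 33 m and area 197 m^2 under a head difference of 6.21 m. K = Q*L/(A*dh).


From K = Q*L / (A*dh):
Numerator: Q*L = 0.0193 * 33 = 0.6369.
Denominator: A*dh = 197 * 6.21 = 1223.37.
K = 0.6369 / 1223.37 = 0.000521 m/s.

0.000521


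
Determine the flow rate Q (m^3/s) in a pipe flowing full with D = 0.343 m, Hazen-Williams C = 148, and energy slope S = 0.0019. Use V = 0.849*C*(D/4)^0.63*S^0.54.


For a full circular pipe, R = D/4 = 0.343/4 = 0.0858 m.
V = 0.849 * 148 * 0.0858^0.63 * 0.0019^0.54
  = 0.849 * 148 * 0.212783 * 0.033926
  = 0.9071 m/s.
Pipe area A = pi*D^2/4 = pi*0.343^2/4 = 0.0924 m^2.
Q = A * V = 0.0924 * 0.9071 = 0.0838 m^3/s.

0.0838


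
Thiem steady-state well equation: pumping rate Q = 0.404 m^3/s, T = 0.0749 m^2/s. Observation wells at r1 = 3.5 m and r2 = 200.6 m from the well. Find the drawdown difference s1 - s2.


Thiem equation: s1 - s2 = Q/(2*pi*T) * ln(r2/r1).
ln(r2/r1) = ln(200.6/3.5) = 4.0485.
Q/(2*pi*T) = 0.404 / (2*pi*0.0749) = 0.404 / 0.4706 = 0.8585.
s1 - s2 = 0.8585 * 4.0485 = 3.4755 m.

3.4755


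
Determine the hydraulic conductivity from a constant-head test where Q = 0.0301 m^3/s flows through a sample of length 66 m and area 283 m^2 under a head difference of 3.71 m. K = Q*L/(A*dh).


From K = Q*L / (A*dh):
Numerator: Q*L = 0.0301 * 66 = 1.9866.
Denominator: A*dh = 283 * 3.71 = 1049.93.
K = 1.9866 / 1049.93 = 0.001892 m/s.

0.001892


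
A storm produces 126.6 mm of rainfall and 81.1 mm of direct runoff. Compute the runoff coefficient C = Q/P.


The runoff coefficient C = runoff depth / rainfall depth.
C = 81.1 / 126.6
  = 0.6406.

0.6406


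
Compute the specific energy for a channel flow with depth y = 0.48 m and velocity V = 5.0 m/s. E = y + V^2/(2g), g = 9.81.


Specific energy E = y + V^2/(2g).
Velocity head = V^2/(2g) = 5.0^2 / (2*9.81) = 25.0 / 19.62 = 1.2742 m.
E = 0.48 + 1.2742 = 1.7542 m.

1.7542


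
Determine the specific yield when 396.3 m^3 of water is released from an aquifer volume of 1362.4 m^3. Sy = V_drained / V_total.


Specific yield Sy = Volume drained / Total volume.
Sy = 396.3 / 1362.4
   = 0.2909.

0.2909


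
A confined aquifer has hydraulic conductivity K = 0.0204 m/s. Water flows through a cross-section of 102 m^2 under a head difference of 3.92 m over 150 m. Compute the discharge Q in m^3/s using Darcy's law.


Darcy's law: Q = K * A * i, where i = dh/L.
Hydraulic gradient i = 3.92 / 150 = 0.026133.
Q = 0.0204 * 102 * 0.026133
  = 0.0544 m^3/s.

0.0544


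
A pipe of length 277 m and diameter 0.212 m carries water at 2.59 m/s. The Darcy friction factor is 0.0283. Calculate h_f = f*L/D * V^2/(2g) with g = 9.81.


Darcy-Weisbach equation: h_f = f * (L/D) * V^2/(2g).
f * L/D = 0.0283 * 277/0.212 = 36.9769.
V^2/(2g) = 2.59^2 / (2*9.81) = 6.7081 / 19.62 = 0.3419 m.
h_f = 36.9769 * 0.3419 = 12.642 m.

12.642


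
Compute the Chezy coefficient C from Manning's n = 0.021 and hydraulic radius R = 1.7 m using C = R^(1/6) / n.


The Chezy coefficient relates to Manning's n through C = R^(1/6) / n.
R^(1/6) = 1.7^(1/6) = 1.092467.
C = 1.092467 / 0.021 = 52.02 m^(1/2)/s.

52.02


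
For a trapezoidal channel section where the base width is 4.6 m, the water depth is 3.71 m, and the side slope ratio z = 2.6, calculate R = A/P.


For a trapezoidal section with side slope z:
A = (b + z*y)*y = (4.6 + 2.6*3.71)*3.71 = 52.853 m^2.
P = b + 2*y*sqrt(1 + z^2) = 4.6 + 2*3.71*sqrt(1 + 2.6^2) = 25.27 m.
R = A/P = 52.853 / 25.27 = 2.0915 m.

2.0915


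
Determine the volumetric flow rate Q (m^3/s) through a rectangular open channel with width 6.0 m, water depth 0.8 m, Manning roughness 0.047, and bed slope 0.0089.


For a rectangular channel, the cross-sectional area A = b * y = 6.0 * 0.8 = 4.8 m^2.
The wetted perimeter P = b + 2y = 6.0 + 2*0.8 = 7.6 m.
Hydraulic radius R = A/P = 4.8/7.6 = 0.6316 m.
Velocity V = (1/n)*R^(2/3)*S^(1/2) = (1/0.047)*0.6316^(2/3)*0.0089^(1/2) = 1.4776 m/s.
Discharge Q = A * V = 4.8 * 1.4776 = 7.092 m^3/s.

7.092


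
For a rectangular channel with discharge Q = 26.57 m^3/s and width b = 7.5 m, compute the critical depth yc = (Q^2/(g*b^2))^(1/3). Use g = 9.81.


Using yc = (Q^2 / (g * b^2))^(1/3):
Q^2 = 26.57^2 = 705.96.
g * b^2 = 9.81 * 7.5^2 = 9.81 * 56.25 = 551.81.
Q^2 / (g*b^2) = 705.96 / 551.81 = 1.2794.
yc = 1.2794^(1/3) = 1.0856 m.

1.0856


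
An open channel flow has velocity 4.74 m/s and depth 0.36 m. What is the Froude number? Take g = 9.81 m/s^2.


The Froude number is defined as Fr = V / sqrt(g*y).
g*y = 9.81 * 0.36 = 3.5316.
sqrt(g*y) = sqrt(3.5316) = 1.8793.
Fr = 4.74 / 1.8793 = 2.5223.

2.5223


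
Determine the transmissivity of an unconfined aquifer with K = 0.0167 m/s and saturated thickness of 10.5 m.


Transmissivity is defined as T = K * h.
T = 0.0167 * 10.5
  = 0.1754 m^2/s.

0.1754


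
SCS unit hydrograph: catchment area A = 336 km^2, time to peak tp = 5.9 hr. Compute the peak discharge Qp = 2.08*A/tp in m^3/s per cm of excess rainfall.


SCS formula: Qp = 2.08 * A / tp.
Qp = 2.08 * 336 / 5.9
   = 698.88 / 5.9
   = 118.45 m^3/s per cm.

118.45


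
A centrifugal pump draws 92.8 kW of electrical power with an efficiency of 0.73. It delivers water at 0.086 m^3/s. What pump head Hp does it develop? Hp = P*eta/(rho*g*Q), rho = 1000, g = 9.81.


Pump head formula: Hp = P * eta / (rho * g * Q).
Numerator: P * eta = 92.8 * 1000 * 0.73 = 67744.0 W.
Denominator: rho * g * Q = 1000 * 9.81 * 0.086 = 843.66.
Hp = 67744.0 / 843.66 = 80.3 m.

80.3


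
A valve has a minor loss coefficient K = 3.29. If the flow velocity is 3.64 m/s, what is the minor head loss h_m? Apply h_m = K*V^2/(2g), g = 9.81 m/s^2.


Minor loss formula: h_m = K * V^2/(2g).
V^2 = 3.64^2 = 13.2496.
V^2/(2g) = 13.2496 / 19.62 = 0.6753 m.
h_m = 3.29 * 0.6753 = 2.2218 m.

2.2218


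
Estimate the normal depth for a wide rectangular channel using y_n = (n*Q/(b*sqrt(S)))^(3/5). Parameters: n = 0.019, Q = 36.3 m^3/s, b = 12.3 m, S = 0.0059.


We use the wide-channel approximation y_n = (n*Q/(b*sqrt(S)))^(3/5).
sqrt(S) = sqrt(0.0059) = 0.076811.
Numerator: n*Q = 0.019 * 36.3 = 0.6897.
Denominator: b*sqrt(S) = 12.3 * 0.076811 = 0.944775.
arg = 0.73.
y_n = 0.73^(3/5) = 0.8279 m.

0.8279


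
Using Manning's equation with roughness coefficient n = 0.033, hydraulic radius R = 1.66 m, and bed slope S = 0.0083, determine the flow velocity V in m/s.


Manning's equation gives V = (1/n) * R^(2/3) * S^(1/2).
First, compute R^(2/3) = 1.66^(2/3) = 1.402.
Next, S^(1/2) = 0.0083^(1/2) = 0.091104.
Then 1/n = 1/0.033 = 30.3.
V = 30.3 * 1.402 * 0.091104 = 3.8705 m/s.

3.8705


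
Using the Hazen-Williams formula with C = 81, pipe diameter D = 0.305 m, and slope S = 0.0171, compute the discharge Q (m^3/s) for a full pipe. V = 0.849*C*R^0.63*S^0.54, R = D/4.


For a full circular pipe, R = D/4 = 0.305/4 = 0.0762 m.
V = 0.849 * 81 * 0.0762^0.63 * 0.0171^0.54
  = 0.849 * 81 * 0.197611 * 0.111127
  = 1.5102 m/s.
Pipe area A = pi*D^2/4 = pi*0.305^2/4 = 0.0731 m^2.
Q = A * V = 0.0731 * 1.5102 = 0.1103 m^3/s.

0.1103


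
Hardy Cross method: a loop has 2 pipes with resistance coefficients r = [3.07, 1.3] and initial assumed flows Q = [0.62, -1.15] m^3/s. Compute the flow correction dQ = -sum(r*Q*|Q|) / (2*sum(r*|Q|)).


Numerator terms (r*Q*|Q|): 3.07*0.62*|0.62| = 1.1801; 1.3*-1.15*|-1.15| = -1.7192.
Sum of numerator = -0.5391.
Denominator terms (r*|Q|): 3.07*|0.62| = 1.9034; 1.3*|-1.15| = 1.495.
2 * sum of denominator = 2 * 3.3984 = 6.7968.
dQ = --0.5391 / 6.7968 = 0.0793 m^3/s.

0.0793


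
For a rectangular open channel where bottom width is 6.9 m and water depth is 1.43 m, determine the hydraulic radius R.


For a rectangular section:
Flow area A = b * y = 6.9 * 1.43 = 9.87 m^2.
Wetted perimeter P = b + 2y = 6.9 + 2*1.43 = 9.76 m.
Hydraulic radius R = A/P = 9.87 / 9.76 = 1.011 m.

1.011


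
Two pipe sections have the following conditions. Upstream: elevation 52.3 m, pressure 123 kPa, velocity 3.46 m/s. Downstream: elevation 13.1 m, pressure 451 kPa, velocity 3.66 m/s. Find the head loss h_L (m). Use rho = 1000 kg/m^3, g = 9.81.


Total head at each section: H = z + p/(rho*g) + V^2/(2g).
H1 = 52.3 + 123*1000/(1000*9.81) + 3.46^2/(2*9.81)
   = 52.3 + 12.538 + 0.6102
   = 65.448 m.
H2 = 13.1 + 451*1000/(1000*9.81) + 3.66^2/(2*9.81)
   = 13.1 + 45.973 + 0.6828
   = 59.756 m.
h_L = H1 - H2 = 65.448 - 59.756 = 5.692 m.

5.692


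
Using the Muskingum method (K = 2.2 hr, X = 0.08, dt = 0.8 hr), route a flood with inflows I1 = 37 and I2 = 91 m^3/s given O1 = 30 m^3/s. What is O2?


Muskingum coefficients:
denom = 2*K*(1-X) + dt = 2*2.2*(1-0.08) + 0.8 = 4.848.
C0 = (dt - 2*K*X)/denom = (0.8 - 2*2.2*0.08)/4.848 = 0.0924.
C1 = (dt + 2*K*X)/denom = (0.8 + 2*2.2*0.08)/4.848 = 0.2376.
C2 = (2*K*(1-X) - dt)/denom = 0.67.
O2 = C0*I2 + C1*I1 + C2*O1
   = 0.0924*91 + 0.2376*37 + 0.67*30
   = 37.3 m^3/s.

37.3


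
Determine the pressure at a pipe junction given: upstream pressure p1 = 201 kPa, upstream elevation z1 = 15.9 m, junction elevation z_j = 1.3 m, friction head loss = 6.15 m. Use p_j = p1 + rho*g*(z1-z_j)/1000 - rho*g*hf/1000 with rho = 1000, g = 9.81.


Junction pressure: p_j = p1 + rho*g*(z1 - z_j)/1000 - rho*g*hf/1000.
Elevation term = 1000*9.81*(15.9 - 1.3)/1000 = 143.226 kPa.
Friction term = 1000*9.81*6.15/1000 = 60.331 kPa.
p_j = 201 + 143.226 - 60.331 = 283.89 kPa.

283.89


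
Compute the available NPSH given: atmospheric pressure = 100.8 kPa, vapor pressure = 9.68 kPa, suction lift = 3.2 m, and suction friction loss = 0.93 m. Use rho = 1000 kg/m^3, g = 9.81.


NPSHa = p_atm/(rho*g) - z_s - hf_s - p_vap/(rho*g).
p_atm/(rho*g) = 100.8*1000 / (1000*9.81) = 10.275 m.
p_vap/(rho*g) = 9.68*1000 / (1000*9.81) = 0.987 m.
NPSHa = 10.275 - 3.2 - 0.93 - 0.987
      = 5.16 m.

5.16


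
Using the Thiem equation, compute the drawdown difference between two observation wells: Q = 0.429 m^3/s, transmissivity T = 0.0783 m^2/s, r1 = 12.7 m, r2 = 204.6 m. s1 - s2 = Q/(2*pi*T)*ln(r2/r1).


Thiem equation: s1 - s2 = Q/(2*pi*T) * ln(r2/r1).
ln(r2/r1) = ln(204.6/12.7) = 2.7795.
Q/(2*pi*T) = 0.429 / (2*pi*0.0783) = 0.429 / 0.492 = 0.872.
s1 - s2 = 0.872 * 2.7795 = 2.4237 m.

2.4237


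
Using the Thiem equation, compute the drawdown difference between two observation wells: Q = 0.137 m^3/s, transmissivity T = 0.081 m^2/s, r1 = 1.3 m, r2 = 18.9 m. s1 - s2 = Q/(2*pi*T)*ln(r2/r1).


Thiem equation: s1 - s2 = Q/(2*pi*T) * ln(r2/r1).
ln(r2/r1) = ln(18.9/1.3) = 2.6768.
Q/(2*pi*T) = 0.137 / (2*pi*0.081) = 0.137 / 0.5089 = 0.2692.
s1 - s2 = 0.2692 * 2.6768 = 0.7206 m.

0.7206


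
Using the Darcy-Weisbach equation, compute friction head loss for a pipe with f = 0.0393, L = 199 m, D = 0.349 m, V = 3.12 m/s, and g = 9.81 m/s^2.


Darcy-Weisbach equation: h_f = f * (L/D) * V^2/(2g).
f * L/D = 0.0393 * 199/0.349 = 22.4089.
V^2/(2g) = 3.12^2 / (2*9.81) = 9.7344 / 19.62 = 0.4961 m.
h_f = 22.4089 * 0.4961 = 11.118 m.

11.118


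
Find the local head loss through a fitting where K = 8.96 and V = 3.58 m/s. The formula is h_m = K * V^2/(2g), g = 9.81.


Minor loss formula: h_m = K * V^2/(2g).
V^2 = 3.58^2 = 12.8164.
V^2/(2g) = 12.8164 / 19.62 = 0.6532 m.
h_m = 8.96 * 0.6532 = 5.853 m.

5.853


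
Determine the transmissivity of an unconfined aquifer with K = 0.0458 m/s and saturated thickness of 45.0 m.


Transmissivity is defined as T = K * h.
T = 0.0458 * 45.0
  = 2.061 m^2/s.

2.061


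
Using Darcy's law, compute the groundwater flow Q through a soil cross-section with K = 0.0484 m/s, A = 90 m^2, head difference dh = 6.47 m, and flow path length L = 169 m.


Darcy's law: Q = K * A * i, where i = dh/L.
Hydraulic gradient i = 6.47 / 169 = 0.038284.
Q = 0.0484 * 90 * 0.038284
  = 0.1668 m^3/s.

0.1668


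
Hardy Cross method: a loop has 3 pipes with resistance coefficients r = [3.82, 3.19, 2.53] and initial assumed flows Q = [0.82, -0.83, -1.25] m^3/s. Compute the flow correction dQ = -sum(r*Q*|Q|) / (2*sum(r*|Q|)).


Numerator terms (r*Q*|Q|): 3.82*0.82*|0.82| = 2.5686; 3.19*-0.83*|-0.83| = -2.1976; 2.53*-1.25*|-1.25| = -3.9531.
Sum of numerator = -3.5821.
Denominator terms (r*|Q|): 3.82*|0.82| = 3.1324; 3.19*|-0.83| = 2.6477; 2.53*|-1.25| = 3.1625.
2 * sum of denominator = 2 * 8.9426 = 17.8852.
dQ = --3.5821 / 17.8852 = 0.2003 m^3/s.

0.2003


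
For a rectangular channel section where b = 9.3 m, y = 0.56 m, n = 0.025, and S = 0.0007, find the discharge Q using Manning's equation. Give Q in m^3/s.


For a rectangular channel, the cross-sectional area A = b * y = 9.3 * 0.56 = 5.21 m^2.
The wetted perimeter P = b + 2y = 9.3 + 2*0.56 = 10.42 m.
Hydraulic radius R = A/P = 5.21/10.42 = 0.4998 m.
Velocity V = (1/n)*R^(2/3)*S^(1/2) = (1/0.025)*0.4998^(2/3)*0.0007^(1/2) = 0.6665 m/s.
Discharge Q = A * V = 5.21 * 0.6665 = 3.471 m^3/s.

3.471


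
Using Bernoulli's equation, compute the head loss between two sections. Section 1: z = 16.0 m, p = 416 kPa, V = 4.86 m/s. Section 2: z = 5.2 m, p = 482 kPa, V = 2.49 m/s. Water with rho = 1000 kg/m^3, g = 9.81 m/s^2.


Total head at each section: H = z + p/(rho*g) + V^2/(2g).
H1 = 16.0 + 416*1000/(1000*9.81) + 4.86^2/(2*9.81)
   = 16.0 + 42.406 + 1.2039
   = 59.61 m.
H2 = 5.2 + 482*1000/(1000*9.81) + 2.49^2/(2*9.81)
   = 5.2 + 49.134 + 0.316
   = 54.65 m.
h_L = H1 - H2 = 59.61 - 54.65 = 4.96 m.

4.96


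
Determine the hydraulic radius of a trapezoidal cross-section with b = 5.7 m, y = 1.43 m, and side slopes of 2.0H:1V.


For a trapezoidal section with side slope z:
A = (b + z*y)*y = (5.7 + 2.0*1.43)*1.43 = 12.241 m^2.
P = b + 2*y*sqrt(1 + z^2) = 5.7 + 2*1.43*sqrt(1 + 2.0^2) = 12.095 m.
R = A/P = 12.241 / 12.095 = 1.012 m.

1.012


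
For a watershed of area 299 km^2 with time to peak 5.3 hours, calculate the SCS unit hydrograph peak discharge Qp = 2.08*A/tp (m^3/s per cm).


SCS formula: Qp = 2.08 * A / tp.
Qp = 2.08 * 299 / 5.3
   = 621.92 / 5.3
   = 117.34 m^3/s per cm.

117.34


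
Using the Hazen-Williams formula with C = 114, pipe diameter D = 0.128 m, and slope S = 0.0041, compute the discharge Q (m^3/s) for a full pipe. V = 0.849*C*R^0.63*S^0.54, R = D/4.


For a full circular pipe, R = D/4 = 0.128/4 = 0.032 m.
V = 0.849 * 114 * 0.032^0.63 * 0.0041^0.54
  = 0.849 * 114 * 0.114352 * 0.051393
  = 0.5688 m/s.
Pipe area A = pi*D^2/4 = pi*0.128^2/4 = 0.0129 m^2.
Q = A * V = 0.0129 * 0.5688 = 0.0073 m^3/s.

0.0073


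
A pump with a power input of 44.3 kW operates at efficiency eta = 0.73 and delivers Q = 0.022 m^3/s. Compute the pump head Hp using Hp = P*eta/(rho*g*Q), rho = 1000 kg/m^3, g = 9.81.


Pump head formula: Hp = P * eta / (rho * g * Q).
Numerator: P * eta = 44.3 * 1000 * 0.73 = 32339.0 W.
Denominator: rho * g * Q = 1000 * 9.81 * 0.022 = 215.82.
Hp = 32339.0 / 215.82 = 149.84 m.

149.84


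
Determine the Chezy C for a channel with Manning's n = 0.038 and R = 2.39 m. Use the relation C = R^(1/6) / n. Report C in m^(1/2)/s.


The Chezy coefficient relates to Manning's n through C = R^(1/6) / n.
R^(1/6) = 2.39^(1/6) = 1.156289.
C = 1.156289 / 0.038 = 30.43 m^(1/2)/s.

30.43


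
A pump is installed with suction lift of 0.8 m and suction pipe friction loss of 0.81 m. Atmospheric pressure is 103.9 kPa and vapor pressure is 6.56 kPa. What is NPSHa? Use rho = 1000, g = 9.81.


NPSHa = p_atm/(rho*g) - z_s - hf_s - p_vap/(rho*g).
p_atm/(rho*g) = 103.9*1000 / (1000*9.81) = 10.591 m.
p_vap/(rho*g) = 6.56*1000 / (1000*9.81) = 0.669 m.
NPSHa = 10.591 - 0.8 - 0.81 - 0.669
      = 8.31 m.

8.31
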